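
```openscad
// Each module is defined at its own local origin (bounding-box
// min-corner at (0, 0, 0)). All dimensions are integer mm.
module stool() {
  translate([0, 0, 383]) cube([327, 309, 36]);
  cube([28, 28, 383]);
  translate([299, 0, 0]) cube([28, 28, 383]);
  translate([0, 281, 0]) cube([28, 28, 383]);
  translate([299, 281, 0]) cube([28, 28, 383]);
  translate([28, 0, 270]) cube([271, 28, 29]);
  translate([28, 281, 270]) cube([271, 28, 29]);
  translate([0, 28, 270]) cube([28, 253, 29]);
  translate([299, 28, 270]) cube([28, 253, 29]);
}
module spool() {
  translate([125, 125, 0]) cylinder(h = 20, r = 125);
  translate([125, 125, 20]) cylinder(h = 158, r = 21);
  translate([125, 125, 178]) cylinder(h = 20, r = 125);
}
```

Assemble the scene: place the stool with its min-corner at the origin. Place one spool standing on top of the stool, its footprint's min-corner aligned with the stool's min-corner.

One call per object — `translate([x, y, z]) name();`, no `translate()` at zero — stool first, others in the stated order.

stool();
translate([0, 0, 419]) spool();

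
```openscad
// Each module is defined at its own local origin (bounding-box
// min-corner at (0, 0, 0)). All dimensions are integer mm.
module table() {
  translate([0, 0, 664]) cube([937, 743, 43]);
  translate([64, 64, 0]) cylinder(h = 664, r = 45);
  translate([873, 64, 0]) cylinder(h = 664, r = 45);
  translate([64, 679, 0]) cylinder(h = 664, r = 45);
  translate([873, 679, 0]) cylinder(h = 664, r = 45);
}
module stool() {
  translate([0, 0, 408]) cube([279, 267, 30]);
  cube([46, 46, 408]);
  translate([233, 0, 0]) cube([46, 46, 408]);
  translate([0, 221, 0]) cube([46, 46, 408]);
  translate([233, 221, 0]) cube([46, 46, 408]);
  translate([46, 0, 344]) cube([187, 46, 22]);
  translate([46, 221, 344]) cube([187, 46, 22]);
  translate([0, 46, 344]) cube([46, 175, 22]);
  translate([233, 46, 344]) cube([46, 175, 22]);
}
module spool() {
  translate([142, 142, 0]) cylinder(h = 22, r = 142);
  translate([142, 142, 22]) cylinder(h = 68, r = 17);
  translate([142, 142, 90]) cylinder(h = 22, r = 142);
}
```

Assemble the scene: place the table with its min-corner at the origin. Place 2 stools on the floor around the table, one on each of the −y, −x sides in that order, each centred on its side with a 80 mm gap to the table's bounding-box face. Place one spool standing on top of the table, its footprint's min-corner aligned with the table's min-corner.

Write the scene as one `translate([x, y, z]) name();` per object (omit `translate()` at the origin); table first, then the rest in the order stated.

table();
translate([329, -347, 0]) stool();
translate([-359, 238, 0]) stool();
translate([0, 0, 707]) spool();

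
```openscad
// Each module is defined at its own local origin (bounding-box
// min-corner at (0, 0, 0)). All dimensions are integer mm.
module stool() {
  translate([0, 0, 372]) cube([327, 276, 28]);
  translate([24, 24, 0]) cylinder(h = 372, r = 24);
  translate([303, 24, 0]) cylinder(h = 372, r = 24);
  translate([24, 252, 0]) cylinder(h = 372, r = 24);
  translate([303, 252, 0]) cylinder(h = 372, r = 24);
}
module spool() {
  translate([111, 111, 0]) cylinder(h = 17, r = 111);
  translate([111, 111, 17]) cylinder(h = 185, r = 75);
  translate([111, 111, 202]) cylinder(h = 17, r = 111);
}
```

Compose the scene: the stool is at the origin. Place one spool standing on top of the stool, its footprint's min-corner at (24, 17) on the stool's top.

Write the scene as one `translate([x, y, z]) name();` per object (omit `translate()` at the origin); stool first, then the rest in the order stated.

stool();
translate([24, 17, 400]) spool();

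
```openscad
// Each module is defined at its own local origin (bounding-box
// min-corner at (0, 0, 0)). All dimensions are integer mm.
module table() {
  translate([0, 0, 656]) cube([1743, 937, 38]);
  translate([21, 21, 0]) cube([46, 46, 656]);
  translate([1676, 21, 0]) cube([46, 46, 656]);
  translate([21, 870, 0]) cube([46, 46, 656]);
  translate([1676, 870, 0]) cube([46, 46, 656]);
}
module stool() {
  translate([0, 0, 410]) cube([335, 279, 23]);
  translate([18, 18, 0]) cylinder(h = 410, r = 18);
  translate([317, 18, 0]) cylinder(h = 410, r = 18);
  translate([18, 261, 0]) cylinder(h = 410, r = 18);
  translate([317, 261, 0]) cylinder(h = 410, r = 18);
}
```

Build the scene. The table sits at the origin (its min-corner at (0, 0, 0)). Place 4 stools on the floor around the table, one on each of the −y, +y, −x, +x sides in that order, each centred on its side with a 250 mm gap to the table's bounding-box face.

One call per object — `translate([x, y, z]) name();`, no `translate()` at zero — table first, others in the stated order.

table();
translate([704, -529, 0]) stool();
translate([704, 1187, 0]) stool();
translate([-585, 329, 0]) stool();
translate([1993, 329, 0]) stool();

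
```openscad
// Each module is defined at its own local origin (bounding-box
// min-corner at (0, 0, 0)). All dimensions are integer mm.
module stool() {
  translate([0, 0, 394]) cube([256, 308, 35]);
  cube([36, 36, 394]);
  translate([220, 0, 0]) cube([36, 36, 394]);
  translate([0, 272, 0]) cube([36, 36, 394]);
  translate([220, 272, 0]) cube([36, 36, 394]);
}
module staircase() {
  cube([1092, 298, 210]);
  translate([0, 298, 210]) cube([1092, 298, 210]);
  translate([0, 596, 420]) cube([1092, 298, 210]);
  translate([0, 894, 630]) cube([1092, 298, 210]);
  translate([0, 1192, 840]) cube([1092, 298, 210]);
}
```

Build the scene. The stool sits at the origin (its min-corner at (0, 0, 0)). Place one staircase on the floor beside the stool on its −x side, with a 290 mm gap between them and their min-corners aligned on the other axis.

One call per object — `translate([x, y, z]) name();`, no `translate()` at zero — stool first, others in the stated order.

stool();
translate([-1382, 0, 0]) staircase();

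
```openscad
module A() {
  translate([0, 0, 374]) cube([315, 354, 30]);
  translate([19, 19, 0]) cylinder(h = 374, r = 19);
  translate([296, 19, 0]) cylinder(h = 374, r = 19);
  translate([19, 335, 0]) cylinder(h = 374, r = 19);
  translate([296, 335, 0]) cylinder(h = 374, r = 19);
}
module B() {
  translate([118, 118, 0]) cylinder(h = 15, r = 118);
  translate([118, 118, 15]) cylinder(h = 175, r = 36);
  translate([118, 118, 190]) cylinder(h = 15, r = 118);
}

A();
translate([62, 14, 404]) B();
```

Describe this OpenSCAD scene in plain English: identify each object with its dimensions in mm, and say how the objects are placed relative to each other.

A is a four-legged stool. The seat is a 315×354×30 mm slab whose top surface is at z = 404 mm; four round legs, each 38 mm in diameter, run from the floor (z = 0) to the underside of the seat, each leg's axis is inset half a diameter from the nearest pair of seat edges (so the leg's bounding box is flush with the corner).

B is a spool: two coaxial disc flanges of radius 118 mm and thickness 15 mm, joined by a core cylinder of radius 36 mm and height 175 mm. The lower flange rests on z = 0 and the three cylinders share a vertical axis.

The spool is on top of the stool.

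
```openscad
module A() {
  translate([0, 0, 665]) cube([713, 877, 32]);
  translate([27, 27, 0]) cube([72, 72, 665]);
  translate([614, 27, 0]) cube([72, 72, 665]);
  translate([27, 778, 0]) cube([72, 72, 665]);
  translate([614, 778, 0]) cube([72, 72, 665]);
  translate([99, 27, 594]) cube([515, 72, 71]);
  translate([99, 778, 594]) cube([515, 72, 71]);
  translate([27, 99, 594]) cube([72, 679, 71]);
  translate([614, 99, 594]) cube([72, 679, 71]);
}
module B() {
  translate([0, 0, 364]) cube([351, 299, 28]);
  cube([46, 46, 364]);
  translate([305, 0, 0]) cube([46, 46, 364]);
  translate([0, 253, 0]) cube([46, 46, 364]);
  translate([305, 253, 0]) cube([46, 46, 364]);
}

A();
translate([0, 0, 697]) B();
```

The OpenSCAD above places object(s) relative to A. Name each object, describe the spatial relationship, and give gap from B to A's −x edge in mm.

The stool's min-x is at 0; the table's min-x is 0; gap = 0 mm.

A is a table. B is a stool. The stool is on top of the table. The gap from the stool to the table's −x edge is 0 mm.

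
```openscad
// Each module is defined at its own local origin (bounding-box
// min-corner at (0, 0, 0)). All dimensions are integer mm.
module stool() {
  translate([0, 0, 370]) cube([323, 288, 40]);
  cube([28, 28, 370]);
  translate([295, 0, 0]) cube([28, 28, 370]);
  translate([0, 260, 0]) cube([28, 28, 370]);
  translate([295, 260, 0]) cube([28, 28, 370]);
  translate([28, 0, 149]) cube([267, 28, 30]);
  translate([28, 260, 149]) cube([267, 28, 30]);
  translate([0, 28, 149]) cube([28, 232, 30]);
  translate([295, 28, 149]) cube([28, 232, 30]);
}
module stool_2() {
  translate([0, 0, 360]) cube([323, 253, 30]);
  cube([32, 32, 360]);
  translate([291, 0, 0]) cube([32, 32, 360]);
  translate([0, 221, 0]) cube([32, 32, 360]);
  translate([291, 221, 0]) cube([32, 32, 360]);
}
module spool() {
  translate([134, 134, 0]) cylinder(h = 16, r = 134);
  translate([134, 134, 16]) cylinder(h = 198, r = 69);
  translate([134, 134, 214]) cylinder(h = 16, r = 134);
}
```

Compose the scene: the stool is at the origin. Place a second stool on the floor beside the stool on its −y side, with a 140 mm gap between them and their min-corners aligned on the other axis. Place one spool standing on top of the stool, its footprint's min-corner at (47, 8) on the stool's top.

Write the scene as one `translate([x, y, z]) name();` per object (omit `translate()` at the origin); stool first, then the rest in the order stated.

stool();
translate([0, -393, 0]) stool_2();
translate([47, 8, 410]) spool();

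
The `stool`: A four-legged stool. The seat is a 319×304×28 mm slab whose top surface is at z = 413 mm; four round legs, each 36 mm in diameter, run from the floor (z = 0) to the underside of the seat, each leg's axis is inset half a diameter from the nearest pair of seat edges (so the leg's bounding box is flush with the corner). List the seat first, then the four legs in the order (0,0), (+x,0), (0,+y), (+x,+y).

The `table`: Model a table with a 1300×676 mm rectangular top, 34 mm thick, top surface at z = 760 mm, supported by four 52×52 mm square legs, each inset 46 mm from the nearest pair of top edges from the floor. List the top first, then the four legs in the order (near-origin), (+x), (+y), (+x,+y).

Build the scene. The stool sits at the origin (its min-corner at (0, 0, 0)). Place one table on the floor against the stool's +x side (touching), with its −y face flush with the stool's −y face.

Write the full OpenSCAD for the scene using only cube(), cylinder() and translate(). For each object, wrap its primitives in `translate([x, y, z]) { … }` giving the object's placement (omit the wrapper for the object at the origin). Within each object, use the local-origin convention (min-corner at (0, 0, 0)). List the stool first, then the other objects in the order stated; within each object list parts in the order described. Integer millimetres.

translate([0, 0, 385]) cube([319, 304, 28]);
translate([18, 18, 0]) cylinder(h = 385, r = 18);
translate([301, 18, 0]) cylinder(h = 385, r = 18);
translate([18, 286, 0]) cylinder(h = 385, r = 18);
translate([301, 286, 0]) cylinder(h = 385, r = 18);
translate([319, 0, 0]) {
  translate([0, 0, 726]) cube([1300, 676, 34]);
  translate([46, 46, 0]) cube([52, 52, 726]);
  translate([1202, 46, 0]) cube([52, 52, 726]);
  translate([46, 578, 0]) cube([52, 52, 726]);
  translate([1202, 578, 0]) cube([52, 52, 726]);
}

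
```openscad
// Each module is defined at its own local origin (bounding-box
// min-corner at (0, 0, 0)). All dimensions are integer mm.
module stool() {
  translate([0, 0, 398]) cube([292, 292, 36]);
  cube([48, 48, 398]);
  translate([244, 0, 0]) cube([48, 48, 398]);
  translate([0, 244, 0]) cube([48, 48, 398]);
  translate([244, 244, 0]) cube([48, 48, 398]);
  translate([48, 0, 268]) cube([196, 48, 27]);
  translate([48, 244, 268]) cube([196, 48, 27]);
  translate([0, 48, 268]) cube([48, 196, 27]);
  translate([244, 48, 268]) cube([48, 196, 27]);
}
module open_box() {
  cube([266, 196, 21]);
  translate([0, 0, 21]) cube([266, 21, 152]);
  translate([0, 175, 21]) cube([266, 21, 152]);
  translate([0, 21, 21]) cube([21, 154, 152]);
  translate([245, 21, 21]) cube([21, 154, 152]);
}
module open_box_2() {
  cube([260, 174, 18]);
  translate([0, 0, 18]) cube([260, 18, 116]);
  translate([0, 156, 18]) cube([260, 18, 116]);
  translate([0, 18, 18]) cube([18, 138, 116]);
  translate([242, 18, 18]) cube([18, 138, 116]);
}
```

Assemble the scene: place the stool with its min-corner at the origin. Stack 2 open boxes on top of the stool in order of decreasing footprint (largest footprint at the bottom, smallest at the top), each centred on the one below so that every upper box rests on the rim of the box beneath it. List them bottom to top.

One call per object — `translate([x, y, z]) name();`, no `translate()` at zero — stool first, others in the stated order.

stool();
translate([13, 48, 434]) open_box();
translate([16, 59, 607]) open_box_2();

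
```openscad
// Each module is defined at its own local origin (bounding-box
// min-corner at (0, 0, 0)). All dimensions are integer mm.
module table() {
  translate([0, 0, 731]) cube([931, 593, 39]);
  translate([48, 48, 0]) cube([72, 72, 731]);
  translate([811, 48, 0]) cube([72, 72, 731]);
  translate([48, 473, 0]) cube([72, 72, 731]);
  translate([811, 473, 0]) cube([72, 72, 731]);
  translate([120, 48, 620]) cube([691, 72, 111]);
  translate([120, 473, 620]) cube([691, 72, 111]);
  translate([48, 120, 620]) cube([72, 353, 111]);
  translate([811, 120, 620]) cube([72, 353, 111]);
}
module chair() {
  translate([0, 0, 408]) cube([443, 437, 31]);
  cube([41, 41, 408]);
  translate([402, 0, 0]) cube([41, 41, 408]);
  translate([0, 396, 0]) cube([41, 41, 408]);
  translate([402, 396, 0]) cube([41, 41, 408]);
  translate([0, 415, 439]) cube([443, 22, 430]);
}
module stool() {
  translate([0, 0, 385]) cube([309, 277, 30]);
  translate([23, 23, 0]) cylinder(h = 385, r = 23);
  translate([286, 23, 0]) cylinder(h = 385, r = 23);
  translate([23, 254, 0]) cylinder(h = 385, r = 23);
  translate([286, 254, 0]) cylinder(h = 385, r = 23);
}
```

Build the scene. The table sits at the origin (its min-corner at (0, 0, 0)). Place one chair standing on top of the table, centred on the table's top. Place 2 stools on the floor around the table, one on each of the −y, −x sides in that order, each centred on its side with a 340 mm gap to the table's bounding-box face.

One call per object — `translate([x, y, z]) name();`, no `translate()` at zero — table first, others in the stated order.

table();
translate([244, 78, 770]) chair();
translate([311, -617, 0]) stool();
translate([-649, 158, 0]) stool();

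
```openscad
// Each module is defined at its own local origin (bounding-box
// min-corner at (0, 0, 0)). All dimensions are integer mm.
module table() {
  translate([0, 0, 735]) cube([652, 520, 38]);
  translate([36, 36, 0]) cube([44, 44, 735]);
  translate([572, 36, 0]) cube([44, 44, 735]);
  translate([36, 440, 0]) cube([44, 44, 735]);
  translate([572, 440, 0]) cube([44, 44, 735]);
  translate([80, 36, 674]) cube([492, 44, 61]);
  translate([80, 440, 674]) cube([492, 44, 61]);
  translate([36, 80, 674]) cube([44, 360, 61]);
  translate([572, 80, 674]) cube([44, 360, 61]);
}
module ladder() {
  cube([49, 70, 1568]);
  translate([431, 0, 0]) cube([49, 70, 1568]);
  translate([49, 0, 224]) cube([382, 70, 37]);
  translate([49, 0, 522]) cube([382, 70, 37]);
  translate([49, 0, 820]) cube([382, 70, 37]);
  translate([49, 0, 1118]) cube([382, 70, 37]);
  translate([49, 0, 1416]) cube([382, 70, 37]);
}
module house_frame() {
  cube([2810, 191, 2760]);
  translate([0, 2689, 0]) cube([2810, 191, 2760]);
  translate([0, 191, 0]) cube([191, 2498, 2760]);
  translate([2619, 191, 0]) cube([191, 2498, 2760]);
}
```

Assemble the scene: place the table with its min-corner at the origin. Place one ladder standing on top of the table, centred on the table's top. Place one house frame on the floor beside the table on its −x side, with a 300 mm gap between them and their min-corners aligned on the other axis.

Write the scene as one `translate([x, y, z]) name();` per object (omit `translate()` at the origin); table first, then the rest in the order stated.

table();
translate([86, 225, 773]) ladder();
translate([-3110, 0, 0]) house_frame();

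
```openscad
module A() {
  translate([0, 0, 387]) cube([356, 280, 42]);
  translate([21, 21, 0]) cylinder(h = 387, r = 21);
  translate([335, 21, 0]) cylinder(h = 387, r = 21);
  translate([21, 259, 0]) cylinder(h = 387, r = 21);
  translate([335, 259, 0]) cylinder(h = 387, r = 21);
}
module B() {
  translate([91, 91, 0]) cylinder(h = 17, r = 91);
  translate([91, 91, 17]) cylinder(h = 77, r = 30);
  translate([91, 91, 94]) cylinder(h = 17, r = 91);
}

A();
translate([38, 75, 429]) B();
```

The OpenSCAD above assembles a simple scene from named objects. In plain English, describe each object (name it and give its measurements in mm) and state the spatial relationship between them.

A is a simple wooden stool: a rectangular seat 356 mm (x) by 280 mm (y), 42 mm thick, top face at z = 429 mm, on four round legs, each 42 mm in diameter. The legs rest on z = 0, each leg's axis is inset half a diameter from the nearest pair of seat edges (so the leg's bounding box is flush with the corner).

B is a spool: two coaxial disc flanges of radius 91 mm and thickness 17 mm, joined by a core cylinder of radius 30 mm and height 77 mm. The lower flange rests on z = 0 and the three cylinders share a vertical axis.

The spool is on top of the stool.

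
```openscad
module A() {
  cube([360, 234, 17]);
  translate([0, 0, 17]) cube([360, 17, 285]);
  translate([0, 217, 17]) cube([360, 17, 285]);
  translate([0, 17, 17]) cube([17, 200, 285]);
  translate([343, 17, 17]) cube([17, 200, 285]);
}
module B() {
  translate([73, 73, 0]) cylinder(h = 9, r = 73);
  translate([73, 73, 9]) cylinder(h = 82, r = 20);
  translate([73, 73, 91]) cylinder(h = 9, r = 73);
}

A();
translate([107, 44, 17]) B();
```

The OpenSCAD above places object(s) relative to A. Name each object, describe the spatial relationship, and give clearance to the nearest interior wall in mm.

Clearances: x = 90, y = 27; minimum 27 mm.

A is an open box. B is a spool. The spool sits inside the open box, centred. The clearance to the nearest interior wall is 27 mm.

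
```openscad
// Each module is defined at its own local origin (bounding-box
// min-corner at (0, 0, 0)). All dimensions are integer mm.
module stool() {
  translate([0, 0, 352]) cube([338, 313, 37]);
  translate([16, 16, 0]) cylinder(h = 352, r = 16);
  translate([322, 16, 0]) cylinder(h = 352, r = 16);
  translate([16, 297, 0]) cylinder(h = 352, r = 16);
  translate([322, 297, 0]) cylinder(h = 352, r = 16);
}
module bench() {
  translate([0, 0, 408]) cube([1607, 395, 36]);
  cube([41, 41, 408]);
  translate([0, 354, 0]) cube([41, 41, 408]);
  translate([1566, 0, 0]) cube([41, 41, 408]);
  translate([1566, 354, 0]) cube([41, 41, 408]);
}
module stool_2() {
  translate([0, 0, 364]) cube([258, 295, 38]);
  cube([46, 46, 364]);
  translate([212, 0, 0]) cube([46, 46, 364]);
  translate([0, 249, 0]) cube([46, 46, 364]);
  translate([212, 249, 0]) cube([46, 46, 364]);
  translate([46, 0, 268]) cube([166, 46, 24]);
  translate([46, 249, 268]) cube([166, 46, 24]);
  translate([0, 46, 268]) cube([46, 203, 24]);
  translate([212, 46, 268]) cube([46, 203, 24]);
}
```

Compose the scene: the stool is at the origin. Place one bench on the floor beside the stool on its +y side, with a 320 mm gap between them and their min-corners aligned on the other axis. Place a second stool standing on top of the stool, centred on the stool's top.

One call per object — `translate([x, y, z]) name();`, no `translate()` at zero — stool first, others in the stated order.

stool();
translate([0, 633, 0]) bench();
translate([40, 9, 389]) stool_2();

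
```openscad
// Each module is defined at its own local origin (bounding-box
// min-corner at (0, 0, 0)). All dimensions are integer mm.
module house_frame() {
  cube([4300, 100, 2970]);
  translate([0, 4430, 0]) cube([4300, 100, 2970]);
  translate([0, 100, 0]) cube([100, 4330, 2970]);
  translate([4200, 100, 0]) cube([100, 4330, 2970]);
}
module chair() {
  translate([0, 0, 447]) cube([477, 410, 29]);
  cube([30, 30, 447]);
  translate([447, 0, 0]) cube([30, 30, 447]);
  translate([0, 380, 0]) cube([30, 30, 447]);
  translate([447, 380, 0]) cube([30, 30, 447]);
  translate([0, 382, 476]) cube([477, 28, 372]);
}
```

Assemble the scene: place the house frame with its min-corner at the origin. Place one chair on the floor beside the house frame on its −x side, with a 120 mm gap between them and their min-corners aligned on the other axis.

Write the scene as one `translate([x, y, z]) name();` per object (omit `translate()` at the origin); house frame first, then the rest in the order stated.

house_frame();
translate([-597, 0, 0]) chair();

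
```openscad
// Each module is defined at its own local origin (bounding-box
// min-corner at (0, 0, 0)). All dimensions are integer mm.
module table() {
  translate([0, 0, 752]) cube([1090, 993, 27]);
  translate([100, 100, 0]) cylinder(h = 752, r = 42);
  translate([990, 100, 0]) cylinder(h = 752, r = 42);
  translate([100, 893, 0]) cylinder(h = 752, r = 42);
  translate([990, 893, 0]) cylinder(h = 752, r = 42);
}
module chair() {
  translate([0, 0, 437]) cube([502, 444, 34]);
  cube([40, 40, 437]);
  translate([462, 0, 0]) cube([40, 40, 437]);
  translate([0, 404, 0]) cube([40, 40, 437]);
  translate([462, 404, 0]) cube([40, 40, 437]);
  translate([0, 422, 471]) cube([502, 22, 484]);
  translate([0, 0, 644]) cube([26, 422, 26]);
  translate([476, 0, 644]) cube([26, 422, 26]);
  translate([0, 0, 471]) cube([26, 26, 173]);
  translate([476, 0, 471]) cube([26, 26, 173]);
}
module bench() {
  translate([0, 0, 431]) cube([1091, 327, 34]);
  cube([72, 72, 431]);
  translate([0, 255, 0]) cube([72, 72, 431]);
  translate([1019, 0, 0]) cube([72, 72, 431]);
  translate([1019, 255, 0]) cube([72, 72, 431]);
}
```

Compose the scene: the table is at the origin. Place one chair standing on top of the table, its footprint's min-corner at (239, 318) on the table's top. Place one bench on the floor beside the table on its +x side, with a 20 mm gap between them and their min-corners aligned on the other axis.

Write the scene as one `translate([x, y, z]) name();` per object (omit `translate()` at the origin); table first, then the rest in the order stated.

table();
translate([239, 318, 779]) chair();
translate([1110, 0, 0]) bench();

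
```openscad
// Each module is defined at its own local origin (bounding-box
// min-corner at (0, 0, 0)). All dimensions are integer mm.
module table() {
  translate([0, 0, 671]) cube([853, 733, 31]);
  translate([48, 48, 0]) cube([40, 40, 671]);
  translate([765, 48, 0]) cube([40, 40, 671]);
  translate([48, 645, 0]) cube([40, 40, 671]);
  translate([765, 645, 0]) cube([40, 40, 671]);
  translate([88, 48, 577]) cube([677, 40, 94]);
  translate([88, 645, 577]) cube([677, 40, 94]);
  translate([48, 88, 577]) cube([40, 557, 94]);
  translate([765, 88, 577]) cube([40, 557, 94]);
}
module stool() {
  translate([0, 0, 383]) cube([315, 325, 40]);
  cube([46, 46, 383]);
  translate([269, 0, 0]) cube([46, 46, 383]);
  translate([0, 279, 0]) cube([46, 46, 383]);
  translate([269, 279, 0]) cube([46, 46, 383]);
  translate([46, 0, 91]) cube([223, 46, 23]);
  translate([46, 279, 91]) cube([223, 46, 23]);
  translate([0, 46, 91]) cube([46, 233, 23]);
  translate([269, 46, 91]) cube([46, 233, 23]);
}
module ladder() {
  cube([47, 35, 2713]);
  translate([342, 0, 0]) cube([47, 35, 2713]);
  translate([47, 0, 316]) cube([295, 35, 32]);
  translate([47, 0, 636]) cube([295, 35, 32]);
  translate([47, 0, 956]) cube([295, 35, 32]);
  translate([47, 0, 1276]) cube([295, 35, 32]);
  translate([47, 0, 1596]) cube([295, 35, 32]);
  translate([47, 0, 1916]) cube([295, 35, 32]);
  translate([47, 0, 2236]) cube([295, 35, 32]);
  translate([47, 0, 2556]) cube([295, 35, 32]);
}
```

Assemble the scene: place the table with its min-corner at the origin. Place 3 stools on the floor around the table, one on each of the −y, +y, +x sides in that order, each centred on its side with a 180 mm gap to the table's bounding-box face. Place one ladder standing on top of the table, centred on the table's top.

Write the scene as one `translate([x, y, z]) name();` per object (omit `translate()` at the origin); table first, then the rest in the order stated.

table();
translate([269, -505, 0]) stool();
translate([269, 913, 0]) stool();
translate([1033, 204, 0]) stool();
translate([232, 349, 702]) ladder();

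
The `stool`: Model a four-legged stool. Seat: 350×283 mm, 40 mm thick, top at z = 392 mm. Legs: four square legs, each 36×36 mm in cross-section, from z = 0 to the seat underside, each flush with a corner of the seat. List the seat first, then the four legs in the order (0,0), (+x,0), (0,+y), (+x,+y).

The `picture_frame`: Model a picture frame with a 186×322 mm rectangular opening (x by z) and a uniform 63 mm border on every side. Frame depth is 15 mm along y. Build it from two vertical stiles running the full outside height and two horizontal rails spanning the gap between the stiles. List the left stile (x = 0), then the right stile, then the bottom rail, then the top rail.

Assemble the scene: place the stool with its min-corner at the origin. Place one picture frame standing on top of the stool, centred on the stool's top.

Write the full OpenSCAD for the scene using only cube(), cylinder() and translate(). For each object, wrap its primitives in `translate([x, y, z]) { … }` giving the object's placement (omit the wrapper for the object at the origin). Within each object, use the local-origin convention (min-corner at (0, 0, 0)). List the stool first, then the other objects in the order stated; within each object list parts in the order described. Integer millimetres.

translate([0, 0, 352]) cube([350, 283, 40]);
cube([36, 36, 352]);
translate([314, 0, 0]) cube([36, 36, 352]);
translate([0, 247, 0]) cube([36, 36, 352]);
translate([314, 247, 0]) cube([36, 36, 352]);
translate([19, 134, 392]) {
  cube([63, 15, 448]);
  translate([249, 0, 0]) cube([63, 15, 448]);
  translate([63, 0, 0]) cube([186, 15, 63]);
  translate([63, 0, 385]) cube([186, 15, 63]);
}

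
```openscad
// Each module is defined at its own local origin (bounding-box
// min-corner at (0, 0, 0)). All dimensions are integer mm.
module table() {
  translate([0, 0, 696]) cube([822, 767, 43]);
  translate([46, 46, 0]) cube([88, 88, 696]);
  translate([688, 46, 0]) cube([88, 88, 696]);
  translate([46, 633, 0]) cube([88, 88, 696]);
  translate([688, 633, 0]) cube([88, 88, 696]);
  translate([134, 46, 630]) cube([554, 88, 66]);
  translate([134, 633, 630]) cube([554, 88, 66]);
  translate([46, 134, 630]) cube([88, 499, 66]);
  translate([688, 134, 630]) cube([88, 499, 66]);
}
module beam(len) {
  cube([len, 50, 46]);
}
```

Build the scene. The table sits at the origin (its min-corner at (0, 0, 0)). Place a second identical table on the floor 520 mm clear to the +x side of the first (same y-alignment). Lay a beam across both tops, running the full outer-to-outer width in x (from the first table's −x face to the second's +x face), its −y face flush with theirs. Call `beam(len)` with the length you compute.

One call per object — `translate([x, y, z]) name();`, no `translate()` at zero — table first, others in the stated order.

table();
translate([1342, 0, 0]) table();
translate([0, 0, 739]) beam(2164);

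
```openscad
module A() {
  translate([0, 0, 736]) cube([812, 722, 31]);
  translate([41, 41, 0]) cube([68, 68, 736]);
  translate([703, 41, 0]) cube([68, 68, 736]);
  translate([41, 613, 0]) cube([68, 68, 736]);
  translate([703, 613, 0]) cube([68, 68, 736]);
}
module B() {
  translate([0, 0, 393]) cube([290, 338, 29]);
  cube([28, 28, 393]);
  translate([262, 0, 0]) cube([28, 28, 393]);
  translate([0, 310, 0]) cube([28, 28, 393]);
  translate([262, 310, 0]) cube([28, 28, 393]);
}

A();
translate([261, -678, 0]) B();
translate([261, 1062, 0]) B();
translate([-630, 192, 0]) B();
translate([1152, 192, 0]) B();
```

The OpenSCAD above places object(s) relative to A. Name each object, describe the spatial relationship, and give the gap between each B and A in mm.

A is a table. B is a stool. Four stools sit around the table at the −y, +y, −x, +x sides. The gap between each stool and the table is 340 mm.

Each stool's nearest face is 340 mm from the table's bounding box.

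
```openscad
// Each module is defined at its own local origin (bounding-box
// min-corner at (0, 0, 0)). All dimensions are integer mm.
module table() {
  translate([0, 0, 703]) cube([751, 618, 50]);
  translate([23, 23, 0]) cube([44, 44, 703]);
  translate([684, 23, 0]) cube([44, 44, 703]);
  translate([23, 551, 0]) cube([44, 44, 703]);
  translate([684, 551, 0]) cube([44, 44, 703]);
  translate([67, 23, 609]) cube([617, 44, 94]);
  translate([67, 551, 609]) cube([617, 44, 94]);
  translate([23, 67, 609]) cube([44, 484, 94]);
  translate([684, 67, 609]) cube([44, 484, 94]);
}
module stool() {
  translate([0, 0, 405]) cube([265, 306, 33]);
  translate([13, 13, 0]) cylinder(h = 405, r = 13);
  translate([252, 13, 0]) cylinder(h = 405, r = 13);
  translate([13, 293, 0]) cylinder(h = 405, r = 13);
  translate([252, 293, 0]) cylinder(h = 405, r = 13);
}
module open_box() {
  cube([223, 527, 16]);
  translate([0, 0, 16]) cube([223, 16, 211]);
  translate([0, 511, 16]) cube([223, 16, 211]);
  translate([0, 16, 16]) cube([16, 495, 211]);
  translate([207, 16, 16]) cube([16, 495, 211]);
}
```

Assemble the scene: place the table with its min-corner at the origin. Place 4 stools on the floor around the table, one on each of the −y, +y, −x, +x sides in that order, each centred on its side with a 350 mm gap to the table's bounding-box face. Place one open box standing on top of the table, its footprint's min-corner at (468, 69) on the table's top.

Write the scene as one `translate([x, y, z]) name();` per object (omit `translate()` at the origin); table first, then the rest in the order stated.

table();
translate([243, -656, 0]) stool();
translate([243, 968, 0]) stool();
translate([-615, 156, 0]) stool();
translate([1101, 156, 0]) stool();
translate([468, 69, 753]) open_box();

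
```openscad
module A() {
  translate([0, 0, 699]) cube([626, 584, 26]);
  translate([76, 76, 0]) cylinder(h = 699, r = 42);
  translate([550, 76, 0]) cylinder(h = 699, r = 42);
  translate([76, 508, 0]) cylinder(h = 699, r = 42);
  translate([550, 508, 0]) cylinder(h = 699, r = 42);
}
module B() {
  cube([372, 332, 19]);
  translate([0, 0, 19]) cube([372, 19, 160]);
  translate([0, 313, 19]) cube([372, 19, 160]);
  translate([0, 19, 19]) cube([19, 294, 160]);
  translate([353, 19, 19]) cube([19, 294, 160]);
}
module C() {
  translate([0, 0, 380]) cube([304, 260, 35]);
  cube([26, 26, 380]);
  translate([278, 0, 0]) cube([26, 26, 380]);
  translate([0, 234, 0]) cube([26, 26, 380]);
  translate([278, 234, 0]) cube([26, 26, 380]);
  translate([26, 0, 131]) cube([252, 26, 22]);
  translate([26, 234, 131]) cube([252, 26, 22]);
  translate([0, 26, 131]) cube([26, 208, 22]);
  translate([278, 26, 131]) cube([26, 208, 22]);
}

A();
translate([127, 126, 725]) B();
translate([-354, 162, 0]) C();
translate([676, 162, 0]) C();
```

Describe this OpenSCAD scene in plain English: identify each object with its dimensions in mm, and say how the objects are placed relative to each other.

A is a table: top 626 mm (x) × 584 mm (y), 26 mm thick, upper face at z = 725 mm, on four round legs of 84 mm diameter, each leg's bounding box inset 34 mm from the nearest pair of top edges, running from z = 0 to the bottom of the top.

B is an open-topped rectangular box: outside dimensions 372×332×179 mm, with a uniform wall and base thickness of 19 mm. The base is a full 372×332 slab on the floor; four walls sit on top of the base. The front and back walls (the −y and +y sides) span the full width; the two side walls fit between them.

C is a four-legged stool. The seat is 304×260 mm, 35 mm thick, top at z = 415 mm. It stands on four square legs, each 26×26 mm in cross-section, from z = 0 to the seat underside, each flush with a corner of the seat. Four stretchers, 26 mm wide and 22 mm tall, connect adjacent legs with their undersides at z = 131 mm, each running between the inner faces of the legs it joins and aligned with the legs' outer faces on the other axis.

The open box is on top of the table, centred. Two stools sit around the table at the −x, +x sides.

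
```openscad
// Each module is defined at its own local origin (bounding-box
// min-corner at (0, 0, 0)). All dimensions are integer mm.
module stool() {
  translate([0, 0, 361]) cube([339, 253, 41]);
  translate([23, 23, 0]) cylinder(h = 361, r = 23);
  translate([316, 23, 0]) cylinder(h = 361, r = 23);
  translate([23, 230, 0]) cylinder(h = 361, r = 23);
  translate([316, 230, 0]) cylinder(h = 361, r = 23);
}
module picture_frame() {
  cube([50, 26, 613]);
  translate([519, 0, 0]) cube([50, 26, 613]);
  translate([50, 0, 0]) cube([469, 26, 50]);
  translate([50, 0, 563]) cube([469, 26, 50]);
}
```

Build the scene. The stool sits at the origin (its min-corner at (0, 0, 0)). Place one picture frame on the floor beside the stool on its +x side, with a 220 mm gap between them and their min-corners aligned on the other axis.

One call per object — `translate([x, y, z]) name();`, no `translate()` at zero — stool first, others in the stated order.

stool();
translate([559, 0, 0]) picture_frame();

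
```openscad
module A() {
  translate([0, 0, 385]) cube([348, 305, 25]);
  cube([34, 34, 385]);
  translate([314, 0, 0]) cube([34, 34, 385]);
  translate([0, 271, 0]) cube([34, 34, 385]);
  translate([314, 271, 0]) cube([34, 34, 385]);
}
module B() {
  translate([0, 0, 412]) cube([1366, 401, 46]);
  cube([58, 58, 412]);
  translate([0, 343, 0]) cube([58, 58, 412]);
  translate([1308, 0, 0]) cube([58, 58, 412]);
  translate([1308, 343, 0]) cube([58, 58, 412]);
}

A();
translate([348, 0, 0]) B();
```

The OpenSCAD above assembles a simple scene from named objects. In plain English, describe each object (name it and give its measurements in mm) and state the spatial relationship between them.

A is a four-legged stool. The seat is 348×305 mm, 25 mm thick, top at z = 410 mm. It stands on four square legs, each 34×34 mm in cross-section, from z = 0 to the seat underside, each flush with a corner of the seat.

B is a long wooden bench with a 1366 mm (x) × 401 mm (y) seat, 46 mm thick, its top surface 458 mm above the floor. Four 58 mm square legs at the seat corners, flush with the edges, run from z = 0 to the seat underside.

The bench is against the stool's +x side, with their −y faces flush.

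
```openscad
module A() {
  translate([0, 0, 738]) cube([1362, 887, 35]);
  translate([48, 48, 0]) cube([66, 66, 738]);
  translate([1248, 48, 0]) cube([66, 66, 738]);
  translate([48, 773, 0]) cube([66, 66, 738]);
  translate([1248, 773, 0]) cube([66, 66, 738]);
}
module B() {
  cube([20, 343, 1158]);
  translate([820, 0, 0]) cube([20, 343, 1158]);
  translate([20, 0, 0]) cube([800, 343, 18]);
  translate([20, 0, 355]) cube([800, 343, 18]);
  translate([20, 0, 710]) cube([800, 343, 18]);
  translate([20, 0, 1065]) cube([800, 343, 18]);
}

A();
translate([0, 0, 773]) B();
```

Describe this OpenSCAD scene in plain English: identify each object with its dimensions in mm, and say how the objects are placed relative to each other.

A is a rectangular dining table. The top is 1362×887×35 mm with its upper surface at z = 773 mm. It stands on four 66×66 mm square legs, each inset 48 mm from the nearest pair of top edges, running from the floor to the underside of the top.

B is a bookshelf 840 mm wide overall, 343 mm deep and 1158 mm tall. The two sides are 20 mm thick vertical panels. 4 horizontal shelves of 18 mm thickness span between the inner faces of the sides; the lowest shelf sits on the floor and shelves are stacked with a clear vertical gap of 337 mm between each pair.

The bookshelf is on top of the table.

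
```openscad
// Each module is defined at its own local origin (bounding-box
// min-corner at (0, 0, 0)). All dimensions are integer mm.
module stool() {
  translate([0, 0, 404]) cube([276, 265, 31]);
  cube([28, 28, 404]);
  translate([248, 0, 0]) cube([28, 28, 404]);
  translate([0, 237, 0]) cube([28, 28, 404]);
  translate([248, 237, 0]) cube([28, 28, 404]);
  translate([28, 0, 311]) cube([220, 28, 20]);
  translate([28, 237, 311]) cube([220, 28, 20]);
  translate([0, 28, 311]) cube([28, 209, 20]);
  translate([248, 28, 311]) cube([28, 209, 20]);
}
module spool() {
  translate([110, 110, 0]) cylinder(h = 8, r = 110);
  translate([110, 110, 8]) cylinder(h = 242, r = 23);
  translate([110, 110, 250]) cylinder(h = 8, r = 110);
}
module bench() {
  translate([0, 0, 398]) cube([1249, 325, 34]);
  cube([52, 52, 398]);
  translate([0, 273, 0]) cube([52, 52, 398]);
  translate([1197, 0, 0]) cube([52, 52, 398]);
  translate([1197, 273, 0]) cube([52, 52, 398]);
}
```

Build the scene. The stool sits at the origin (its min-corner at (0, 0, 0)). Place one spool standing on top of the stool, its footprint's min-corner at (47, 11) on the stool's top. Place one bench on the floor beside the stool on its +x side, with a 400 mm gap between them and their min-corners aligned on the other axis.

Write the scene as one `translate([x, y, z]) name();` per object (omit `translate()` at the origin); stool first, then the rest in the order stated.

stool();
translate([47, 11, 435]) spool();
translate([676, 0, 0]) bench();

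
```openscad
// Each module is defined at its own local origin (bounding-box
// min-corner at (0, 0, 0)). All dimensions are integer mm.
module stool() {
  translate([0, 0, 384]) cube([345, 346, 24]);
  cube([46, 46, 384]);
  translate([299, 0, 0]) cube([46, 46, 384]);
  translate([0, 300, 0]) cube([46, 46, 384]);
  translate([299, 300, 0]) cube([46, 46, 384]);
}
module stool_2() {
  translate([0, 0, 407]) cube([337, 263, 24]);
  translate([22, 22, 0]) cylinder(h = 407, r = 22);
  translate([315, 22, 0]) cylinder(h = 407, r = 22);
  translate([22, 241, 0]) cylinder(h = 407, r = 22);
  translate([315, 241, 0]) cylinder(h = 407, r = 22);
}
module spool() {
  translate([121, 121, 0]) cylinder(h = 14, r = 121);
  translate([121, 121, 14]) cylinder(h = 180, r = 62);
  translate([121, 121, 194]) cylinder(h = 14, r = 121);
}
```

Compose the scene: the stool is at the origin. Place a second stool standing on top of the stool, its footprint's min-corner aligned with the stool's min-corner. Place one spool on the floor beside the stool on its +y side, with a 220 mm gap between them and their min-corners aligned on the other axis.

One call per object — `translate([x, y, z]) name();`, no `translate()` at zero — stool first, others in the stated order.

stool();
translate([0, 0, 408]) stool_2();
translate([0, 566, 0]) spool();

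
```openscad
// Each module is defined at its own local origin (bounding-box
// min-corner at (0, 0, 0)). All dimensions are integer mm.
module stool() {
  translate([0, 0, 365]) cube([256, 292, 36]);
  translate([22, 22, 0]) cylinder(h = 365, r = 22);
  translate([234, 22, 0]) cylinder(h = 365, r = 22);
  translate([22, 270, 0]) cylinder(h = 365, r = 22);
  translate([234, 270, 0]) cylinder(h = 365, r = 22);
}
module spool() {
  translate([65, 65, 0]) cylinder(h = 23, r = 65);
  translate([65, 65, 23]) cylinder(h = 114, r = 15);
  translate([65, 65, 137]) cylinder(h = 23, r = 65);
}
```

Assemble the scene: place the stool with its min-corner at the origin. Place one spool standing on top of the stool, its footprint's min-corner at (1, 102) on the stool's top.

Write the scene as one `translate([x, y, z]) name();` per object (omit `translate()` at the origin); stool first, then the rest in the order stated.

stool();
translate([1, 102, 401]) spool();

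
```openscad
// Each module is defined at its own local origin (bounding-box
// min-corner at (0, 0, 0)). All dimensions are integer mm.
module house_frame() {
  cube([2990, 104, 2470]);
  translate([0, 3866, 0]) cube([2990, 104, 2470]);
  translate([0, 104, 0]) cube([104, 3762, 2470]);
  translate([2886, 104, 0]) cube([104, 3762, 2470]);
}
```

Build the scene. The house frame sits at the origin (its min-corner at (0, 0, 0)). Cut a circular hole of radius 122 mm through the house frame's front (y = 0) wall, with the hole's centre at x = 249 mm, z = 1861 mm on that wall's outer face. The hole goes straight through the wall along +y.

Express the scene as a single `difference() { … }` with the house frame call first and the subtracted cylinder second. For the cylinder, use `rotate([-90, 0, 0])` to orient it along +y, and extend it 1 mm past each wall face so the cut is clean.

difference() {
  house_frame();
  translate([249, -1, 1861]) rotate([-90, 0, 0]) cylinder(h = 106, r = 122);
}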